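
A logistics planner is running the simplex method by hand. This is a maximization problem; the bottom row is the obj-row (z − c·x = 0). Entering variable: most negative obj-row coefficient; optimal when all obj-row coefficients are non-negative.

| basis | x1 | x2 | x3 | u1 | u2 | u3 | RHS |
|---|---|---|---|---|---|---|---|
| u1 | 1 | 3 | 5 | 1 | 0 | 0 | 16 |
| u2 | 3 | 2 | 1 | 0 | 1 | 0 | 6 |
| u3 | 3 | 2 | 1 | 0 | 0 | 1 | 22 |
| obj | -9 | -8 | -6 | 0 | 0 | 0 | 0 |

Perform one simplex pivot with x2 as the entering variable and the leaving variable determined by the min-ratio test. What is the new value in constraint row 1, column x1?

-7/2

Ratio test on column x2 — row 1: 16/3 = 16/3; row 2: 6/2 = 3; row 3: 22/2 = 11. Minimum is 3 at row 2 (u2 leaves); pivot element 2.
Divide row 2 by 2; eliminate column x2 from the other rows.
Row 1 update in column x1: 1 − 3·(3/2) = -7/2.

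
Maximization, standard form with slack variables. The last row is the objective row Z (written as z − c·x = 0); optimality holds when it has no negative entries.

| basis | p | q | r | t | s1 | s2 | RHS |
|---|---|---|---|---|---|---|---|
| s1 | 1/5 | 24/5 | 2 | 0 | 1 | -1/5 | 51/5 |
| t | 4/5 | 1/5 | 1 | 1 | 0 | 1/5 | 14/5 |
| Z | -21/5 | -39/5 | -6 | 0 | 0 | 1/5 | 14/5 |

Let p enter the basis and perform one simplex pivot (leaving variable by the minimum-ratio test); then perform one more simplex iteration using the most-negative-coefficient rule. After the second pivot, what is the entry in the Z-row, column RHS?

Ratio test on column p — row 1: (51/5)/(1/5) = 51; row 2: (14/5)/(4/5) = 7/2. Minimum is 7/2 at row 2 (t leaves); pivot element 4/5.
Divide row 2 by 4/5; eliminate column p from the other rows.
Second iteration: most negative Z-row entry is -27/4 in column q, so q enters.
Ratio test on column q — row 1: (19/2)/(19/4) = 2; row 2: (7/2)/(1/4) = 14. Minimum is 2 at row 1 (s1 leaves); pivot element 19/4.
Divide row 1 by 19/4; eliminate column q from the other rows.
After both pivots, the entry at the Z-row, column RHS is 31.

31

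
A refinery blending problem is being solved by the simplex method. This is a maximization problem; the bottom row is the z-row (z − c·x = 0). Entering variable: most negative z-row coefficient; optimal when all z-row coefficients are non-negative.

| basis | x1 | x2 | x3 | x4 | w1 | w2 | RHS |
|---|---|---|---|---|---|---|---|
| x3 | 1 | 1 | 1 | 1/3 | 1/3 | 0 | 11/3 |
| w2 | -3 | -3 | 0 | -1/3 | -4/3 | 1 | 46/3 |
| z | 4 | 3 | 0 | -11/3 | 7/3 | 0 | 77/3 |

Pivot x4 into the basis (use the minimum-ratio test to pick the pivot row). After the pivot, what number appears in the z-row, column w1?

Ratio test on column x4 — row 1: (11/3)/(1/3) = 11; row 2: entry -1/3 ≤ 0. Minimum is 11 at row 1 (x3 leaves); pivot element 1/3.
Divide row 1 by 1/3; eliminate column x4 from the other rows.
z-row update in column w1: 7/3 − (-11/3)·1 = 6.

6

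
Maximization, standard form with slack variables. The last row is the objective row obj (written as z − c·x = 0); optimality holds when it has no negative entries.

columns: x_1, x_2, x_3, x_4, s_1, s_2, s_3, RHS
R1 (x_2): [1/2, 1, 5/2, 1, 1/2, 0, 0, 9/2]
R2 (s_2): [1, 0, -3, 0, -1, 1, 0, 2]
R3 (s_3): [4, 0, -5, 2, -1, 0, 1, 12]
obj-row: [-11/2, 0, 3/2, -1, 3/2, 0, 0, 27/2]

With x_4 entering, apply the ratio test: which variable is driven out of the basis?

Column x_4 entries and ratios — x_2: (9/2)/1 = 9/2; s_2: 0 ≤ 0, skip; s_3: 12/2 = 6.
Smallest ratio is 9/2 in the row of x_2, so x_2 leaves.

x_2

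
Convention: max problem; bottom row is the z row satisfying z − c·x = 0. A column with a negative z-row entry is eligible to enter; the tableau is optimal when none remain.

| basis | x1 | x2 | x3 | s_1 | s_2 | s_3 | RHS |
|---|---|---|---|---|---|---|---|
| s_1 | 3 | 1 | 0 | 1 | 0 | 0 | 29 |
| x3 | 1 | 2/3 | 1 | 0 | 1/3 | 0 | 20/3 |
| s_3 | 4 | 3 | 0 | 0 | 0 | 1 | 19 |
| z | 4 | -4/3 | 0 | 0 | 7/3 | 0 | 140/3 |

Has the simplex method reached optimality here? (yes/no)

no

The z-row has a negative entry -4/3 in column x2, so it is not optimal.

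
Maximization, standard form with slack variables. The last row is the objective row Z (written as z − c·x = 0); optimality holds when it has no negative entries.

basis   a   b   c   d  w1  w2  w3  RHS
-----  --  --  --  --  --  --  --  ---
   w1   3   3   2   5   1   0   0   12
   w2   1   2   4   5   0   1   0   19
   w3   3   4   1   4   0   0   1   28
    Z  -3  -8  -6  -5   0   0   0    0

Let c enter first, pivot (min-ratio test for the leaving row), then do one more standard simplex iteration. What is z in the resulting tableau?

Ratio test on column c — row 1: 12/2 = 6; row 2: 19/4 = 19/4; row 3: 28/1 = 28. Minimum is 19/4 at row 2 (w2 leaves); pivot element 4.
Pivot on row 2; the Z-row RHS becomes 0 − (-6)·(19/4) = 57/2.
Next entering variable (most negative Z-row entry -5): b.
Ratio test on column b — row 1: (5/2)/2 = 5/4; row 2: (19/4)/(1/2) = 19/2; row 3: (93/4)/(7/2) = 93/14. Minimum is 5/4 at row 1 (w1 leaves); pivot element 2.
After the second pivot the Z-row RHS is 57/2 − (-5)·(5/4) = 139/4.

139/4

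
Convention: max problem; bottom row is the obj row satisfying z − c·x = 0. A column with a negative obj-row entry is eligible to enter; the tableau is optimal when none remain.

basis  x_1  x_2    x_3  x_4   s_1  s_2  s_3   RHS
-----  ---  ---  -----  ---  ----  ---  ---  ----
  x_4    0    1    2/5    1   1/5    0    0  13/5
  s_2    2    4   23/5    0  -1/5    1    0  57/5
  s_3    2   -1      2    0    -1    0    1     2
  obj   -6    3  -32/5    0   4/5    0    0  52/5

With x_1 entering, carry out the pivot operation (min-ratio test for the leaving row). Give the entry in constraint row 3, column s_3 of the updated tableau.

1/2

Ratio test on column x_1 — row 1: entry 0 ≤ 0; row 2: (57/5)/2 = 57/10; row 3: 2/2 = 1. Minimum is 1 at row 3 (s_3 leaves); pivot element 2.
Divide row 3 by 2; eliminate column x_1 from the other rows.
In the new row 3, the s_3 entry is the old entry divided by the pivot: 1/2 = 1/2.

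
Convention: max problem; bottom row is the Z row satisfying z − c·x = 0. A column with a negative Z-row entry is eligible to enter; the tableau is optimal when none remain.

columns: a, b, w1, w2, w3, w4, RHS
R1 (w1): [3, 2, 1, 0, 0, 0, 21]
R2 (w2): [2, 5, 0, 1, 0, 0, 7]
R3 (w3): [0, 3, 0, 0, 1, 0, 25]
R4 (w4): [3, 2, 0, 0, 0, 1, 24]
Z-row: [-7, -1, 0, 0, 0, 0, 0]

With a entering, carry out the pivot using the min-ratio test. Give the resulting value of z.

Ratio test on column a — row 1: 21/3 = 7; row 2: 7/2 = 7/2; row 3: entry 0 ≤ 0; row 4: 24/3 = 8. Minimum is 7/2 at row 2 (w2 leaves); pivot element 2.
Pivot on row 2; the Z-row RHS becomes 0 − (-7)·(7/2) = 49/2.

49/2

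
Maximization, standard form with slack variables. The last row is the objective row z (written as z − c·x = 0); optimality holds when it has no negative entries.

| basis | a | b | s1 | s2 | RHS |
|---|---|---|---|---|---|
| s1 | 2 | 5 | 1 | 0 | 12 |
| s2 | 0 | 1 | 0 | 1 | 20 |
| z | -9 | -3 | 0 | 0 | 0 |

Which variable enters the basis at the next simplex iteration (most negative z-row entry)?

Negative z-row entries: a: -9, b: -3.
The most negative is -9 in column a, so a enters.

a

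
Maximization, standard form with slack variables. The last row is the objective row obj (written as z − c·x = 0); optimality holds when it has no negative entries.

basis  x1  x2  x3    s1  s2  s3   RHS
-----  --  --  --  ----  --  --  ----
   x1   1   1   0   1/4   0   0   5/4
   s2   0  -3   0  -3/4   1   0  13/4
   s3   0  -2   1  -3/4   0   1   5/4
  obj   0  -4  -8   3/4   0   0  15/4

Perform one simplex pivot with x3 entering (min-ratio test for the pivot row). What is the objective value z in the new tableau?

Ratio test on column x3 — row 1: entry 0 ≤ 0; row 2: entry 0 ≤ 0; row 3: (5/4)/1 = 5/4. Minimum is 5/4 at row 3 (s3 leaves); pivot element 1.
Pivot on row 3; the obj-row RHS becomes 15/4 − (-8)·(5/4) = 55/4.

55/4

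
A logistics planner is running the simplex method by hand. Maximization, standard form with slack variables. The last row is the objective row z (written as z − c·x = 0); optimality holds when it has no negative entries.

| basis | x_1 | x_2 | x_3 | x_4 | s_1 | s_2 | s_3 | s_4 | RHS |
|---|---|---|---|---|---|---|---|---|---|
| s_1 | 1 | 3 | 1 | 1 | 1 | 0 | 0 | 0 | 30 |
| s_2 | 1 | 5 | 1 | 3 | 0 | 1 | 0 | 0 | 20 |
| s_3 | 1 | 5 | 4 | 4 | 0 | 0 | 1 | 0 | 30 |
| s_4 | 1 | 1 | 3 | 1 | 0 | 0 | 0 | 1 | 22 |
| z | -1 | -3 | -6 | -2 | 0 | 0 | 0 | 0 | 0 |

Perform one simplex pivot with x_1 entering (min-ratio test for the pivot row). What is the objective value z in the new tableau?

Ratio test on column x_1 — row 1: 30/1 = 30; row 2: 20/1 = 20; row 3: 30/1 = 30; row 4: 22/1 = 22. Minimum is 20 at row 2 (s_2 leaves); pivot element 1.
Pivot on row 2; the z-row RHS becomes 0 − (-1)·20 = 20.

20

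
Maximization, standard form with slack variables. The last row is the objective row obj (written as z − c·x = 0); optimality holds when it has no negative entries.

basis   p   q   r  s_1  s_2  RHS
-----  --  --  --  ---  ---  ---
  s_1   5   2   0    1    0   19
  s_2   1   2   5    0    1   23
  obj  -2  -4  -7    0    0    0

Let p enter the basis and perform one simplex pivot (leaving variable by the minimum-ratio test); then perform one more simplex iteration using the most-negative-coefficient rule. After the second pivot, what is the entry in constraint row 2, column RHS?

Ratio test on column p — row 1: 19/5 = 19/5; row 2: 23/1 = 23. Minimum is 19/5 at row 1 (s_1 leaves); pivot element 5.
Divide row 1 by 5; eliminate column p from the other rows.
Second iteration: most negative obj-row entry is -7 in column r, so r enters.
Ratio test on column r — row 1: entry 0 ≤ 0; row 2: (96/5)/5 = 96/25. Minimum is 96/25 at row 2 (s_2 leaves); pivot element 5.
Divide row 2 by 5; eliminate column r from the other rows.
After both pivots, the entry at constraint row 2, column RHS is 96/25.

96/25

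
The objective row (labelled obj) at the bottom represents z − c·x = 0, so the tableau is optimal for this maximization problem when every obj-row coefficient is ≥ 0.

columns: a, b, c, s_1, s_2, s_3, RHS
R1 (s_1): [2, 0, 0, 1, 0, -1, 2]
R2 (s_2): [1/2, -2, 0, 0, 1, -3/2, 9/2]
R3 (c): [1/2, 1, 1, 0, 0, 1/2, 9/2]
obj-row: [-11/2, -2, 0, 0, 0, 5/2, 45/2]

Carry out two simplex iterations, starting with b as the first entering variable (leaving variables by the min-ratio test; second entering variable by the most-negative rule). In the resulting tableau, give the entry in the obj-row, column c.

Ratio test on column b — row 1: entry 0 ≤ 0; row 2: entry -2 ≤ 0; row 3: (9/2)/1 = 9/2. Minimum is 9/2 at row 3 (c leaves); pivot element 1.
Divide row 3 by 1; eliminate column b from the other rows.
Second iteration: most negative obj-row entry is -9/2 in column a, so a enters.
Ratio test on column a — row 1: 2/2 = 1; row 2: (27/2)/(3/2) = 9; row 3: (9/2)/(1/2) = 9. Minimum is 1 at row 1 (s_1 leaves); pivot element 2.
Divide row 1 by 2; eliminate column a from the other rows.
After both pivots, the entry at the obj-row, column c is 2.

2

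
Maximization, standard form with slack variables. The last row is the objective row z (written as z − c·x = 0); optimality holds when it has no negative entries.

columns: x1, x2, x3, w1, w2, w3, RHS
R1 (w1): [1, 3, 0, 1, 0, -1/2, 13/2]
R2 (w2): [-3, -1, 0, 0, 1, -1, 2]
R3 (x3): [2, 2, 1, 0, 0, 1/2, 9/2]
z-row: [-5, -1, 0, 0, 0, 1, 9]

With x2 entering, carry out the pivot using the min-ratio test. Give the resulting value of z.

Ratio test on column x2 — row 1: (13/2)/3 = 13/6; row 2: entry -1 ≤ 0; row 3: (9/2)/2 = 9/4. Minimum is 13/6 at row 1 (w1 leaves); pivot element 3.
Pivot on row 1; the z-row RHS becomes 9 − (-1)·(13/6) = 67/6.

67/6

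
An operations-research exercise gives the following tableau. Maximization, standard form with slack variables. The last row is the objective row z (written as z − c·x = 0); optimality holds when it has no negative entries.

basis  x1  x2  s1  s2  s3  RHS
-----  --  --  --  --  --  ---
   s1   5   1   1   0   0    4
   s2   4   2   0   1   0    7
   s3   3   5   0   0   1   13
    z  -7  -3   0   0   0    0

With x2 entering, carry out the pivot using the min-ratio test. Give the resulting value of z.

Ratio test on column x2 — row 1: 4/1 = 4; row 2: 7/2 = 7/2; row 3: 13/5 = 13/5. Minimum is 13/5 at row 3 (s3 leaves); pivot element 5.
Pivot on row 3; the z-row RHS becomes 0 − (-3)·(13/5) = 39/5.

39/5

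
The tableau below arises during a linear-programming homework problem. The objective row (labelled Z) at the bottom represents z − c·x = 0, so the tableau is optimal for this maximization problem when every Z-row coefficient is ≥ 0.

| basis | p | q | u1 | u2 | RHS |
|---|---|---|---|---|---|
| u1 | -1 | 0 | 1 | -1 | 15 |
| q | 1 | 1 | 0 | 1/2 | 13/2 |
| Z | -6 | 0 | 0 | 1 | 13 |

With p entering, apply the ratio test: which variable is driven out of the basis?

Column p entries and ratios — u1: -1 ≤ 0, skip; q: (13/2)/1 = 13/2.
Smallest ratio is 13/2 in the row of q, so q leaves.

q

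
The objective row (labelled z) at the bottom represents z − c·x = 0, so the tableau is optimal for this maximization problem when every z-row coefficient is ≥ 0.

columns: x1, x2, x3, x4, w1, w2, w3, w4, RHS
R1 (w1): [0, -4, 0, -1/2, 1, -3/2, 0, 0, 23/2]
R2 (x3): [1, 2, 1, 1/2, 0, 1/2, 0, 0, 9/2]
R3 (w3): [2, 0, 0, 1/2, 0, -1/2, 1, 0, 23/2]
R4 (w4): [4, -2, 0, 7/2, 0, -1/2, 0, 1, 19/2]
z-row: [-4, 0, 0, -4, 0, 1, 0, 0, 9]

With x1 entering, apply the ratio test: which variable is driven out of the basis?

Column x1 entries and ratios — w1: 0 ≤ 0, skip; x3: (9/2)/1 = 9/2; w3: (23/2)/2 = 23/4; w4: (19/2)/4 = 19/8.
Smallest ratio is 19/8 in the row of w4, so w4 leaves.

w4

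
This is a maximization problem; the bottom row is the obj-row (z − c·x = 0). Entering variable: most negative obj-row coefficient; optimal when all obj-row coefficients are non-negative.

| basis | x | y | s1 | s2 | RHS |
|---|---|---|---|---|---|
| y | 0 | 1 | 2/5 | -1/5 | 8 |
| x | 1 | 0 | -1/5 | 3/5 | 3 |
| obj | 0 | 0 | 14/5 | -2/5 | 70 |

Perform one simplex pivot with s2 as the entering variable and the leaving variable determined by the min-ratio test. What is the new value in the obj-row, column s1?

8/3

Ratio test on column s2 — row 1: entry -1/5 ≤ 0; row 2: 3/(3/5) = 5. Minimum is 5 at row 2 (x leaves); pivot element 3/5.
Divide row 2 by 3/5; eliminate column s2 from the other rows.
obj-row update in column s1: 14/5 − (-2/5)·(-1/3) = 8/3.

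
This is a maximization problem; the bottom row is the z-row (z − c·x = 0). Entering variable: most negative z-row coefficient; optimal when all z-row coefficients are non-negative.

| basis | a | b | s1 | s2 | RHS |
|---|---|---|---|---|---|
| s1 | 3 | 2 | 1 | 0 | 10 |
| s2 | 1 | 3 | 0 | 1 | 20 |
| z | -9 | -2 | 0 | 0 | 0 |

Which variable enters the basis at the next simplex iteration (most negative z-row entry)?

Negative z-row entries: a: -9, b: -2.
The most negative is -9 in column a, so a enters.

a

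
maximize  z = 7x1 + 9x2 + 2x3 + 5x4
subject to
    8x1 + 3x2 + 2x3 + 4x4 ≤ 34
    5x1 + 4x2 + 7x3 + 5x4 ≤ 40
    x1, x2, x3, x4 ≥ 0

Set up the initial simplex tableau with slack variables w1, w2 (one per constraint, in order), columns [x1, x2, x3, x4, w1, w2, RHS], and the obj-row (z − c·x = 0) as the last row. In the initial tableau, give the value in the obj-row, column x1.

The obj-row carries the negated objective coefficients: the x1 entry is -7.

-7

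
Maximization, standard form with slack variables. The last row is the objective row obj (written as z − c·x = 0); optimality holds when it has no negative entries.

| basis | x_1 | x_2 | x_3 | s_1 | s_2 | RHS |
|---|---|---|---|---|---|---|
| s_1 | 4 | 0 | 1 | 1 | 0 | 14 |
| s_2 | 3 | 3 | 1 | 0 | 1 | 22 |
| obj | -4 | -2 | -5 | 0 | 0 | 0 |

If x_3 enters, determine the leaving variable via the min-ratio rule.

s_1

Column x_3 entries and ratios — s_1: 14/1 = 14; s_2: 22/1 = 22.
Smallest ratio is 14 in the row of s_1, so s_1 leaves.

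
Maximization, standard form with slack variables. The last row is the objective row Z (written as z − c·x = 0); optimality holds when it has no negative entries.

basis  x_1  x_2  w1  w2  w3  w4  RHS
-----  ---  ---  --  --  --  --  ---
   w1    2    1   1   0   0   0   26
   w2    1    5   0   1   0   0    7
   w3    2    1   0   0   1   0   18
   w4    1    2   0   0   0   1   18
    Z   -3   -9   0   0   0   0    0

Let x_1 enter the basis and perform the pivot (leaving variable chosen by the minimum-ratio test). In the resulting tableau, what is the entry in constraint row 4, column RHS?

11

Ratio test on column x_1 — row 1: 26/2 = 13; row 2: 7/1 = 7; row 3: 18/2 = 9; row 4: 18/1 = 18. Minimum is 7 at row 2 (w2 leaves); pivot element 1.
Divide row 2 by 1; eliminate column x_1 from the other rows.
Row 4 update in column RHS: 18 − 1·7 = 11.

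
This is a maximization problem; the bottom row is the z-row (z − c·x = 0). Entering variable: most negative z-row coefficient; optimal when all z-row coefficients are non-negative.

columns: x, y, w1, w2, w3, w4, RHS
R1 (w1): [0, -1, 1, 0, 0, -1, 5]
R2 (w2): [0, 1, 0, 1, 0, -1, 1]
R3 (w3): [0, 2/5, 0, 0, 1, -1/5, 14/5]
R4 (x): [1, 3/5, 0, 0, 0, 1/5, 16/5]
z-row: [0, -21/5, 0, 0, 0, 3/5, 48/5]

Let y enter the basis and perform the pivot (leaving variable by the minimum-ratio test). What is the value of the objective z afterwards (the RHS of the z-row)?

Ratio test on column y — row 1: entry -1 ≤ 0; row 2: 1/1 = 1; row 3: (14/5)/(2/5) = 7; row 4: (16/5)/(3/5) = 16/3. Minimum is 1 at row 2 (w2 leaves); pivot element 1.
Pivot on row 2; the z-row RHS becomes 48/5 − (-21/5)·1 = 69/5.

69/5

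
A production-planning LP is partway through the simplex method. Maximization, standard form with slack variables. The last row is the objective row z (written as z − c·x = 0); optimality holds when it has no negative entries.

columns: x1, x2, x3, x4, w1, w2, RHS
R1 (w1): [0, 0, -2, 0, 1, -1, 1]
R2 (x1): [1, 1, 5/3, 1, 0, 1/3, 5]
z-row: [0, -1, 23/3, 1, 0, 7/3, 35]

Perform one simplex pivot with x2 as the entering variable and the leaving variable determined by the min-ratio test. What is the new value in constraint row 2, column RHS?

5

Ratio test on column x2 — row 1: entry 0 ≤ 0; row 2: 5/1 = 5. Minimum is 5 at row 2 (x1 leaves); pivot element 1.
Divide row 2 by 1; eliminate column x2 from the other rows.
In the new row 2, the RHS entry is the old entry divided by the pivot: 5/1 = 5.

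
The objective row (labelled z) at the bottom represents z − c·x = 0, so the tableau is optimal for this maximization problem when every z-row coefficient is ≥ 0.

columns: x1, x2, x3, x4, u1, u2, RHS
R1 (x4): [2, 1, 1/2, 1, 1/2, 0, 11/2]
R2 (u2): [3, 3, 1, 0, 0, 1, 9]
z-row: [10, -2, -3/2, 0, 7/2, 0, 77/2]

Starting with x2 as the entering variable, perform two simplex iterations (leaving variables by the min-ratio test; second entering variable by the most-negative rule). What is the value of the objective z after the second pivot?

Ratio test on column x2 — row 1: (11/2)/1 = 11/2; row 2: 9/3 = 3. Minimum is 3 at row 2 (u2 leaves); pivot element 3.
Pivot on row 2; the z-row RHS becomes 77/2 − (-2)·3 = 89/2.
Next entering variable (most negative z-row entry -5/6): x3.
Ratio test on column x3 — row 1: (5/2)/(1/6) = 15; row 2: 3/(1/3) = 9. Minimum is 9 at row 2 (x2 leaves); pivot element 1/3.
After the second pivot the z-row RHS is 89/2 − (-5/6)·9 = 52.

52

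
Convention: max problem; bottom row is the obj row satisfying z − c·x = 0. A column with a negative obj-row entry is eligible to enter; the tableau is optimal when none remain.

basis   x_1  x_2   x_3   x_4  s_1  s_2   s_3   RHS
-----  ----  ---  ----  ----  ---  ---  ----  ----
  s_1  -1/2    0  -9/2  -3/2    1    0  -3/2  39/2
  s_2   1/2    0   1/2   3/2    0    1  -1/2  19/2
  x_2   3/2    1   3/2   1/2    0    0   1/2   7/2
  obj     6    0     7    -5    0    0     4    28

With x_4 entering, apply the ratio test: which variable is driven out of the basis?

s_2

Column x_4 entries and ratios — s_1: -3/2 ≤ 0, skip; s_2: (19/2)/(3/2) = 19/3; x_2: (7/2)/(1/2) = 7.
Smallest ratio is 19/3 in the row of s_2, so s_2 leaves.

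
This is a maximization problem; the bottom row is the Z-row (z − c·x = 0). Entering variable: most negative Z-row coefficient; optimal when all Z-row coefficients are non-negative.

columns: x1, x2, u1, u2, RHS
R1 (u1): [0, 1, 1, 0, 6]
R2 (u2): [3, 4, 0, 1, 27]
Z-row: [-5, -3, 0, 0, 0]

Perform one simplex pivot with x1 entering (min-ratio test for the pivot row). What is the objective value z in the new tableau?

Ratio test on column x1 — row 1: entry 0 ≤ 0; row 2: 27/3 = 9. Minimum is 9 at row 2 (u2 leaves); pivot element 3.
Pivot on row 2; the Z-row RHS becomes 0 − (-5)·9 = 45.

45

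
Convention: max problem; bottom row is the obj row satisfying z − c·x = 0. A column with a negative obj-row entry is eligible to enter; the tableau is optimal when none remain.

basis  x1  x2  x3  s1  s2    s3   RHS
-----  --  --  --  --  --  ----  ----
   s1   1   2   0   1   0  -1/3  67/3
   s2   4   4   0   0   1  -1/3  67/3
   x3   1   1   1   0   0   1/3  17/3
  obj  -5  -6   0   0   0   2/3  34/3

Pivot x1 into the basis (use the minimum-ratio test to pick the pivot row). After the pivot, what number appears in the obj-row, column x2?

-1

Ratio test on column x1 — row 1: (67/3)/1 = 67/3; row 2: (67/3)/4 = 67/12; row 3: (17/3)/1 = 17/3. Minimum is 67/12 at row 2 (s2 leaves); pivot element 4.
Divide row 2 by 4; eliminate column x1 from the other rows.
obj-row update in column x2: -6 − (-5)·1 = -1.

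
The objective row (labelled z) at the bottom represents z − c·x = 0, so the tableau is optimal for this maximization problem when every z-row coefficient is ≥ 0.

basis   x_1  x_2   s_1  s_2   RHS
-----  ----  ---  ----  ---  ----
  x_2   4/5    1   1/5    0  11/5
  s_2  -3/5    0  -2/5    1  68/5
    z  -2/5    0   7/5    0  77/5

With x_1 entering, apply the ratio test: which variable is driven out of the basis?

Column x_1 entries and ratios — x_2: (11/5)/(4/5) = 11/4; s_2: -3/5 ≤ 0, skip.
Smallest ratio is 11/4 in the row of x_2, so x_2 leaves.

x_2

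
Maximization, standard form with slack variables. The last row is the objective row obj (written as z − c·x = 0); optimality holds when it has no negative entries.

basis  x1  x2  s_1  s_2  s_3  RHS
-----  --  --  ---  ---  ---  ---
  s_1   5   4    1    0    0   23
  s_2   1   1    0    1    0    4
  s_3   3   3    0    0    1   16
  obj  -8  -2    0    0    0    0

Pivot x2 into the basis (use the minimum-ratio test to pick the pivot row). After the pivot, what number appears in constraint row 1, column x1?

Ratio test on column x2 — row 1: 23/4 = 23/4; row 2: 4/1 = 4; row 3: 16/3 = 16/3. Minimum is 4 at row 2 (s_2 leaves); pivot element 1.
Divide row 2 by 1; eliminate column x2 from the other rows.
Row 1 update in column x1: 5 − 4·1 = 1.

1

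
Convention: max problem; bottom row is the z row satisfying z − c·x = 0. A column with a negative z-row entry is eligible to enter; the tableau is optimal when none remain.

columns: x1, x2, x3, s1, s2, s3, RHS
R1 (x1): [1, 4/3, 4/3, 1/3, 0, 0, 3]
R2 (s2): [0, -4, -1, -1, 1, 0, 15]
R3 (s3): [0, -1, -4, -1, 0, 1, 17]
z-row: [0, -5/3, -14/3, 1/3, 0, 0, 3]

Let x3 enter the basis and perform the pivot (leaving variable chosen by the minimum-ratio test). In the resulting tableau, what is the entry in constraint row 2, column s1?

Ratio test on column x3 — row 1: 3/(4/3) = 9/4; row 2: entry -1 ≤ 0; row 3: entry -4 ≤ 0. Minimum is 9/4 at row 1 (x1 leaves); pivot element 4/3.
Divide row 1 by 4/3; eliminate column x3 from the other rows.
Row 2 update in column s1: -1 − (-1)·(1/4) = -3/4.

-3/4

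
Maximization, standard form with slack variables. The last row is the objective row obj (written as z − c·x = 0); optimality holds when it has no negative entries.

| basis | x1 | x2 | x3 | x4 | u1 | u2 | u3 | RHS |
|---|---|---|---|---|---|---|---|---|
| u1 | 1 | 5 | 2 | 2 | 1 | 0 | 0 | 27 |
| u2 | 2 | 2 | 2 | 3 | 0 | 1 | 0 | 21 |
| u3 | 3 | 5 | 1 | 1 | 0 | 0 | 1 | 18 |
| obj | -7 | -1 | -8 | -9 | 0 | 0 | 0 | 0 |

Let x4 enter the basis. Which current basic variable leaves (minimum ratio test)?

u2

Column x4 entries and ratios — u1: 27/2 = 27/2; u2: 21/3 = 7; u3: 18/1 = 18.
Smallest ratio is 7 in the row of u2, so u2 leaves.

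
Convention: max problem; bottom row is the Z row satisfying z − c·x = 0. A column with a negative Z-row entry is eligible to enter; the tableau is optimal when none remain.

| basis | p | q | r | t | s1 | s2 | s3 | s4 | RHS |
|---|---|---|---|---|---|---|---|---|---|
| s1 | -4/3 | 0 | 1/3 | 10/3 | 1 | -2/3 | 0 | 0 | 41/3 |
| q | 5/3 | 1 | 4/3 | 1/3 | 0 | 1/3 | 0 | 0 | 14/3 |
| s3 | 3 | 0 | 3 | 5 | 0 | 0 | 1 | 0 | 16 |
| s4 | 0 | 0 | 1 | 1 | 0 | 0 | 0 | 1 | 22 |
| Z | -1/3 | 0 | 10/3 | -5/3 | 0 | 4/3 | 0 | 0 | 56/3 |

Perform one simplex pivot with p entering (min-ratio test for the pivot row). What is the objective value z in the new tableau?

98/5

Ratio test on column p — row 1: entry -4/3 ≤ 0; row 2: (14/3)/(5/3) = 14/5; row 3: 16/3 = 16/3; row 4: entry 0 ≤ 0. Minimum is 14/5 at row 2 (q leaves); pivot element 5/3.
Pivot on row 2; the Z-row RHS becomes 56/3 − (-1/3)·(14/5) = 98/5.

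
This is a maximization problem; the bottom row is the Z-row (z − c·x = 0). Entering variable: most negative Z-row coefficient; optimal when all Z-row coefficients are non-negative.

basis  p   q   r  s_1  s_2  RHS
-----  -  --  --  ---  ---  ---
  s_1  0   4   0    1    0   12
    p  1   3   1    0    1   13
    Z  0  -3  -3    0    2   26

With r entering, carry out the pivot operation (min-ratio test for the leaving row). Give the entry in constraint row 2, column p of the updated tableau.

1

Ratio test on column r — row 1: entry 0 ≤ 0; row 2: 13/1 = 13. Minimum is 13 at row 2 (p leaves); pivot element 1.
Divide row 2 by 1; eliminate column r from the other rows.
In the new row 2, the p entry is the old entry divided by the pivot: 1/1 = 1.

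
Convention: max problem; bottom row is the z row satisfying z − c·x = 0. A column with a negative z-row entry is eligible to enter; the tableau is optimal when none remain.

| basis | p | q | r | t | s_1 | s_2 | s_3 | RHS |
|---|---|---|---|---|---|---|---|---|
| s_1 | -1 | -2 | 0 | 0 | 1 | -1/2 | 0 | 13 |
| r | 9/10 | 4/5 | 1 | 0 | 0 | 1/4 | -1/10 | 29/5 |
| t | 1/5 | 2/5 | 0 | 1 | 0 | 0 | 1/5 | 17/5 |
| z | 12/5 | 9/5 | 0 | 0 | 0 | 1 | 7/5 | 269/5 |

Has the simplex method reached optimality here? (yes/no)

Every z-row coefficient is ≥ 0, so the tableau is optimal.

yes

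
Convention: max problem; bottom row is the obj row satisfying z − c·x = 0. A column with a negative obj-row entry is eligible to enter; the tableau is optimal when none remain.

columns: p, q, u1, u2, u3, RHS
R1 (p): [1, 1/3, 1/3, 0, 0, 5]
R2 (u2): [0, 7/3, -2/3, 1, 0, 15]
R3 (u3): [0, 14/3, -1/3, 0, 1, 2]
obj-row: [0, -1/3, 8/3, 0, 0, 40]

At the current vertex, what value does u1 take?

0

u1 is not in the basis, so in the current basic feasible solution u1 = 0.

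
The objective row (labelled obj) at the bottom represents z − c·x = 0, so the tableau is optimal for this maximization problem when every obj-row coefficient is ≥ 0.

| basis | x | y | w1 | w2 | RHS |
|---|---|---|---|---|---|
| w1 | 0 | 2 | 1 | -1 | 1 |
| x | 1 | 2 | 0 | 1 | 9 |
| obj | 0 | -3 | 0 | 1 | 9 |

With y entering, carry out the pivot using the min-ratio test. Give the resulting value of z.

Ratio test on column y — row 1: 1/2 = 1/2; row 2: 9/2 = 9/2. Minimum is 1/2 at row 1 (w1 leaves); pivot element 2.
Pivot on row 1; the obj-row RHS becomes 9 − (-3)·(1/2) = 21/2.

21/2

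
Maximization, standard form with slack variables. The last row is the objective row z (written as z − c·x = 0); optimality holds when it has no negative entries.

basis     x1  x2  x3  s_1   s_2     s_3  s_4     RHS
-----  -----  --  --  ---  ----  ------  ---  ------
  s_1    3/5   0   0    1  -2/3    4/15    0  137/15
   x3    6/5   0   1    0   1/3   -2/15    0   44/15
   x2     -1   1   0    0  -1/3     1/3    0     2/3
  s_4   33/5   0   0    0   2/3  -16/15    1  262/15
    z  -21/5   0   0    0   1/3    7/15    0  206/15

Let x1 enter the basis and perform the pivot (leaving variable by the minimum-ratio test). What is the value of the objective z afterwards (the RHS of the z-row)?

Ratio test on column x1 — row 1: (137/15)/(3/5) = 137/9; row 2: (44/15)/(6/5) = 22/9; row 3: entry -1 ≤ 0; row 4: (262/15)/(33/5) = 262/99. Minimum is 22/9 at row 2 (x3 leaves); pivot element 6/5.
Pivot on row 2; the z-row RHS becomes 206/15 − (-21/5)·(22/9) = 24.

24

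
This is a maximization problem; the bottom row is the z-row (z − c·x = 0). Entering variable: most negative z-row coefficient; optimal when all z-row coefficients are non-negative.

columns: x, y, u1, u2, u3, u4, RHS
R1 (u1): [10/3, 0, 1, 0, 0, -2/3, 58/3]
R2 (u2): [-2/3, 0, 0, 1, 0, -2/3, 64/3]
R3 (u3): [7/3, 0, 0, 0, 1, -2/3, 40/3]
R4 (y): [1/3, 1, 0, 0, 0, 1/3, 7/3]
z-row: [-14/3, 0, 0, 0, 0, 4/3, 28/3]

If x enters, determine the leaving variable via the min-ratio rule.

Column x entries and ratios — u1: (58/3)/(10/3) = 29/5; u2: -2/3 ≤ 0, skip; u3: (40/3)/(7/3) = 40/7; y: (7/3)/(1/3) = 7.
Smallest ratio is 40/7 in the row of u3, so u3 leaves.

u3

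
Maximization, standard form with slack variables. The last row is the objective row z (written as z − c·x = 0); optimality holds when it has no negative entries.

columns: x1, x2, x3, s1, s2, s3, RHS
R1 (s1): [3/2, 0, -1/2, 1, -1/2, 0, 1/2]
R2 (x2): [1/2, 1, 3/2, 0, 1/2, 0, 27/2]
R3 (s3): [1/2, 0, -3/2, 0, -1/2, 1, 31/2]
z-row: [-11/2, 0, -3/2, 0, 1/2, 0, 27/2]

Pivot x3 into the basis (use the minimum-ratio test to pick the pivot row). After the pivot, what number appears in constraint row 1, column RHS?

Ratio test on column x3 — row 1: entry -1/2 ≤ 0; row 2: (27/2)/(3/2) = 9; row 3: entry -3/2 ≤ 0. Minimum is 9 at row 2 (x2 leaves); pivot element 3/2.
Divide row 2 by 3/2; eliminate column x3 from the other rows.
Row 1 update in column RHS: 1/2 − (-1/2)·9 = 5.

5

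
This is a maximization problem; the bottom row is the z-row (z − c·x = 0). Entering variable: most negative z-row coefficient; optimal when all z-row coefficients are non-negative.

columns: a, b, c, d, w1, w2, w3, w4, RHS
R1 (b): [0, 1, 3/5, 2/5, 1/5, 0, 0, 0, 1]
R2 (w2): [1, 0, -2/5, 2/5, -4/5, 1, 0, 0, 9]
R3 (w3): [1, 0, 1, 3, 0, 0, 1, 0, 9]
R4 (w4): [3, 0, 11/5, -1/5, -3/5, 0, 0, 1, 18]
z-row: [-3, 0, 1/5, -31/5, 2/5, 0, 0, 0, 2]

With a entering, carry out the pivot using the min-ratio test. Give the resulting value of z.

Ratio test on column a — row 1: entry 0 ≤ 0; row 2: 9/1 = 9; row 3: 9/1 = 9; row 4: 18/3 = 6. Minimum is 6 at row 4 (w4 leaves); pivot element 3.
Pivot on row 4; the z-row RHS becomes 2 − (-3)·6 = 20.

20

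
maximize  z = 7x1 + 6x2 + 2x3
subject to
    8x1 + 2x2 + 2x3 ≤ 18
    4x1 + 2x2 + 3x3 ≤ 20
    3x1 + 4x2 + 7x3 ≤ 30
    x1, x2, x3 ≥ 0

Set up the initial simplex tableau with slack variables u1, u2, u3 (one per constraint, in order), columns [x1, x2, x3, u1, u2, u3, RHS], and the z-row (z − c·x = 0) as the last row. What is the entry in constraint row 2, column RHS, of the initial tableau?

20

The RHS of constraint 2 is b_2 = 20.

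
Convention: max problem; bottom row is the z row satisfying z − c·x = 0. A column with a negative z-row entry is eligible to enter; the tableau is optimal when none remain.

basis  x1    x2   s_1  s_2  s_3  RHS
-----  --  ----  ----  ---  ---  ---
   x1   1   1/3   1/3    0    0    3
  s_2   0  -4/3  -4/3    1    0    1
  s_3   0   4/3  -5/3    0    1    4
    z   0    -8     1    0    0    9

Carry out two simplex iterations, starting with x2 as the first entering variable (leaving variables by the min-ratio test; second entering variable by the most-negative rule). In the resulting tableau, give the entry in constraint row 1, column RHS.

Ratio test on column x2 — row 1: 3/(1/3) = 9; row 2: entry -4/3 ≤ 0; row 3: 4/(4/3) = 3. Minimum is 3 at row 3 (s_3 leaves); pivot element 4/3.
Divide row 3 by 4/3; eliminate column x2 from the other rows.
Second iteration: most negative z-row entry is -9 in column s_1, so s_1 enters.
Ratio test on column s_1 — row 1: 2/(3/4) = 8/3; row 2: entry -3 ≤ 0; row 3: entry -5/4 ≤ 0. Minimum is 8/3 at row 1 (x1 leaves); pivot element 3/4.
Divide row 1 by 3/4; eliminate column s_1 from the other rows.
After both pivots, the entry at constraint row 1, column RHS is 8/3.

8/3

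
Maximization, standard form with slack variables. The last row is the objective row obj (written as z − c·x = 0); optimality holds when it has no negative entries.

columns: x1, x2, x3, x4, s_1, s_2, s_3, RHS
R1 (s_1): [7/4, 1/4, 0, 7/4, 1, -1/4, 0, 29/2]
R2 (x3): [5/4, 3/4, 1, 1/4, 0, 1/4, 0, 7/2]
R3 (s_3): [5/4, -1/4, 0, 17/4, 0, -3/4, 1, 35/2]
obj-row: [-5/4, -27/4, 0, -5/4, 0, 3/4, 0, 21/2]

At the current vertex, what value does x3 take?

x3 is basic (row 2); its value is the RHS of that row, 7/2.

7/2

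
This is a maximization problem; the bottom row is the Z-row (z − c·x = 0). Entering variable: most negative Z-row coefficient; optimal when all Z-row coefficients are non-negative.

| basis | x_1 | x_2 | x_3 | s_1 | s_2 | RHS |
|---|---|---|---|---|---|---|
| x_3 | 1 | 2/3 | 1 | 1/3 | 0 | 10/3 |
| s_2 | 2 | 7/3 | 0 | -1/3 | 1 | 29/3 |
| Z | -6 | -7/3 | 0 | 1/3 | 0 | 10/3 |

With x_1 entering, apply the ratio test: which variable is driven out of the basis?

x_3

Column x_1 entries and ratios — x_3: (10/3)/1 = 10/3; s_2: (29/3)/2 = 29/6.
Smallest ratio is 10/3 in the row of x_3, so x_3 leaves.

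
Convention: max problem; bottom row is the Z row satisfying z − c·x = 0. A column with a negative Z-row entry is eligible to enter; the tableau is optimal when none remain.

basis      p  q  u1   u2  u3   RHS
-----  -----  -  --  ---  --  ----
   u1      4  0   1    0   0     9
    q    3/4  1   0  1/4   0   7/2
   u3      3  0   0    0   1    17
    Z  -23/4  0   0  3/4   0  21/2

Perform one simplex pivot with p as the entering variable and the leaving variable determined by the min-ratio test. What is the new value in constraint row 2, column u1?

Ratio test on column p — row 1: 9/4 = 9/4; row 2: (7/2)/(3/4) = 14/3; row 3: 17/3 = 17/3. Minimum is 9/4 at row 1 (u1 leaves); pivot element 4.
Divide row 1 by 4; eliminate column p from the other rows.
Row 2 update in column u1: 0 − (3/4)·(1/4) = -3/16.

-3/16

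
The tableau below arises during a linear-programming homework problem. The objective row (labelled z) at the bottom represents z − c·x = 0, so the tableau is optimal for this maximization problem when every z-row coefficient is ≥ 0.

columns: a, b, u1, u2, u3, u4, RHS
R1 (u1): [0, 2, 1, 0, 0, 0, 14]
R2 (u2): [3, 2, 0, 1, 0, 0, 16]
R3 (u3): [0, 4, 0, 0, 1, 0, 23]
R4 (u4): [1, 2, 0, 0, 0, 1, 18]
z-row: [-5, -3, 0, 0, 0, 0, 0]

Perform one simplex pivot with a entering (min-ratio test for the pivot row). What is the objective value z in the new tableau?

Ratio test on column a — row 1: entry 0 ≤ 0; row 2: 16/3 = 16/3; row 3: entry 0 ≤ 0; row 4: 18/1 = 18. Minimum is 16/3 at row 2 (u2 leaves); pivot element 3.
Pivot on row 2; the z-row RHS becomes 0 − (-5)·(16/3) = 80/3.

80/3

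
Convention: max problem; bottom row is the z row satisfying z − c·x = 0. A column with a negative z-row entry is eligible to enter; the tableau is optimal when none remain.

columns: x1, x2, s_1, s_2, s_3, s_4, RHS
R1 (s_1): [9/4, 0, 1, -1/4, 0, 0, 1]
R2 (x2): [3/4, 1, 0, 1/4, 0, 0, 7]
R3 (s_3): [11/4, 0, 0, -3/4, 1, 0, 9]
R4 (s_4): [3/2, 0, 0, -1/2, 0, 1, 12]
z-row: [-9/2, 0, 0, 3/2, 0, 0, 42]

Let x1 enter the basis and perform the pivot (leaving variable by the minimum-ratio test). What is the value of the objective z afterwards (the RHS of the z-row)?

44

Ratio test on column x1 — row 1: 1/(9/4) = 4/9; row 2: 7/(3/4) = 28/3; row 3: 9/(11/4) = 36/11; row 4: 12/(3/2) = 8. Minimum is 4/9 at row 1 (s_1 leaves); pivot element 9/4.
Pivot on row 1; the z-row RHS becomes 42 − (-9/2)·(4/9) = 44.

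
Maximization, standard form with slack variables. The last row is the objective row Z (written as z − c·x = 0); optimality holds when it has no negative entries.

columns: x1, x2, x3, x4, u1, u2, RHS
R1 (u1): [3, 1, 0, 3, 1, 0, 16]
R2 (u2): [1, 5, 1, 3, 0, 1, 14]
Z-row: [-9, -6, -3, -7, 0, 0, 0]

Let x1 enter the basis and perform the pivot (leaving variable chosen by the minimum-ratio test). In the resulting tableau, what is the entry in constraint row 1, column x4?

Ratio test on column x1 — row 1: 16/3 = 16/3; row 2: 14/1 = 14. Minimum is 16/3 at row 1 (u1 leaves); pivot element 3.
Divide row 1 by 3; eliminate column x1 from the other rows.
In the new row 1, the x4 entry is the old entry divided by the pivot: 3/3 = 1.

1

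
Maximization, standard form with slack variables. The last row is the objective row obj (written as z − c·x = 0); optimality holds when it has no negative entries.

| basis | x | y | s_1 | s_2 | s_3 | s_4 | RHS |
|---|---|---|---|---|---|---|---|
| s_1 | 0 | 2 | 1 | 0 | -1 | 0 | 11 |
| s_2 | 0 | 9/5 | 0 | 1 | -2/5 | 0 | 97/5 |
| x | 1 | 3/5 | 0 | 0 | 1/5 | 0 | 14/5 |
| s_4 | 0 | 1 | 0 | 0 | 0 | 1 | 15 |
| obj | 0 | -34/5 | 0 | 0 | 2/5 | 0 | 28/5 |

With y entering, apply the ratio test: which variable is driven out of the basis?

x

Column y entries and ratios — s_1: 11/2 = 11/2; s_2: (97/5)/(9/5) = 97/9; x: (14/5)/(3/5) = 14/3; s_4: 15/1 = 15.
Smallest ratio is 14/3 in the row of x, so x leaves.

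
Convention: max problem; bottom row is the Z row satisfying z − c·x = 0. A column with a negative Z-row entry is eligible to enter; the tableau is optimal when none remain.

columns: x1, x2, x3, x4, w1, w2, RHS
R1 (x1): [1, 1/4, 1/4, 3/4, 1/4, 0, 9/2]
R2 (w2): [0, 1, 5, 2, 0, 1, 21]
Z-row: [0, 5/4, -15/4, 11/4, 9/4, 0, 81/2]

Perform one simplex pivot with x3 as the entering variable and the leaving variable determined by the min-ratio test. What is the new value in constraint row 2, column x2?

Ratio test on column x3 — row 1: (9/2)/(1/4) = 18; row 2: 21/5 = 21/5. Minimum is 21/5 at row 2 (w2 leaves); pivot element 5.
Divide row 2 by 5; eliminate column x3 from the other rows.
In the new row 2, the x2 entry is the old entry divided by the pivot: 1/5 = 1/5.

1/5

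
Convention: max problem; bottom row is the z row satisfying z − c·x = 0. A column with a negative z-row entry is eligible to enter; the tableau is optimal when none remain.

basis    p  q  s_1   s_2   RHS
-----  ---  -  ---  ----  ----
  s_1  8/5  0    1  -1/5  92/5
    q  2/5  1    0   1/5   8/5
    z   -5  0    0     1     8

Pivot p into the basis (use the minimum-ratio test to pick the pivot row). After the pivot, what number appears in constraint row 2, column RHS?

4

Ratio test on column p — row 1: (92/5)/(8/5) = 23/2; row 2: (8/5)/(2/5) = 4. Minimum is 4 at row 2 (q leaves); pivot element 2/5.
Divide row 2 by 2/5; eliminate column p from the other rows.
In the new row 2, the RHS entry is the old entry divided by the pivot: (8/5)/(2/5) = 4.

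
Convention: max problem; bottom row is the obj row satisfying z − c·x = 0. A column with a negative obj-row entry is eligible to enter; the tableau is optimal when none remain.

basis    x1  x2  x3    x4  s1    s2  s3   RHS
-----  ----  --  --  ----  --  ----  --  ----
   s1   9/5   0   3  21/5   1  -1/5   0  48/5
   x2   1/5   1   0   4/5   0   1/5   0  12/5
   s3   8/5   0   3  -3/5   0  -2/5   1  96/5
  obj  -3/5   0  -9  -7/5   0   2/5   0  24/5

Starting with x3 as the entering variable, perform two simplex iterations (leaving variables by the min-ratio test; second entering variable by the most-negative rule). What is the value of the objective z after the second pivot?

Ratio test on column x3 — row 1: (48/5)/3 = 16/5; row 2: entry 0 ≤ 0; row 3: (96/5)/3 = 32/5. Minimum is 16/5 at row 1 (s1 leaves); pivot element 3.
Pivot on row 1; the obj-row RHS becomes 24/5 − (-9)·(16/5) = 168/5.
Next entering variable (most negative obj-row entry -1/5): s2.
Ratio test on column s2 — row 1: entry -1/15 ≤ 0; row 2: (12/5)/(1/5) = 12; row 3: entry -1/5 ≤ 0. Minimum is 12 at row 2 (x2 leaves); pivot element 1/5.
After the second pivot the obj-row RHS is 168/5 − (-1/5)·12 = 36.

36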